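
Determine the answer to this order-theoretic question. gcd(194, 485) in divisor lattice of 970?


Meet=gcd.
gcd(194,485)=97


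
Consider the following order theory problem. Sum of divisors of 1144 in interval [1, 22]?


Interval [1,22] in divisors of 1144: [1, 2, 11, 22]
Sum = 36


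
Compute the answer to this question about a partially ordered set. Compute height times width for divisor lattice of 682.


Height = length of longest chain minus 1; width = size of largest antichain.
A maximum chain: 1 | 31 | 341 | 682  (height 3).
A maximum antichain: {2, 11, 31}  (width 3).
Product = 3 * 3 = 9


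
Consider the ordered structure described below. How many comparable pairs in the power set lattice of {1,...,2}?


A comparable pair {a,b} has a < b or b < a in the order.
Count unordered pairs where one element is strictly below the other.
Examples: {{},{1}}, {{},{2}}, {{},{1,2}}, {{1},{1,2}}, ...
Total comparable pairs: 5


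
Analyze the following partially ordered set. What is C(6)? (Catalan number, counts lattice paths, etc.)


C(n) = C(2n, n) / (n+1).
C(12, 6) = 924
C(6) = 924 / 7 = 132


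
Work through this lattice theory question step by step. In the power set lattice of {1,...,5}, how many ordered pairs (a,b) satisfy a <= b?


The order relation is {(a,b) : a <= b}, reflexive so it includes (a,a).
Examples: ({},{}), ({},{1,2}), ({},{1,2,3}), ({},{1,2,3,4}), ({},{1,2,3,4,5}), ...
Total ordered pairs: 243


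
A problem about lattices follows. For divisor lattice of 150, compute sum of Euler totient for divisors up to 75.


Divisors of 150 up to 75: [1, 2, 3, 5, 6, 10, 15, 25, 30, 50, 75]
phi values: [1, 1, 2, 4, 2, 4, 8, 20, 8, 20, 40]
Sum = 110


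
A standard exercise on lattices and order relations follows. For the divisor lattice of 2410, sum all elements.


sigma(n) = sum of divisors.
Divisors of 2410: [1, 2, 5, 10, 241, 482, 1205, 2410]
Sum = 4356


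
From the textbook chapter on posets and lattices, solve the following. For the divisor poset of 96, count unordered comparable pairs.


A comparable pair {a,b} has a < b or b < a in the order.
Count unordered pairs where one element is strictly below the other.
Examples: {1,2}, {1,3}, {1,4}, {1,6}, ...
Total comparable pairs: 51


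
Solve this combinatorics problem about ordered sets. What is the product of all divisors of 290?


Divisors of 290: [1, 2, 5, 10, 29, 58, 145, 290]
Product = n^(d(n)/2) = 290^(8/2)
Product = 7072810000


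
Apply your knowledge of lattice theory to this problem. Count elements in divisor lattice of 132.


Divisors of 132: [1, 2, 3, 4, 6, 11, 12, 22, 33, 44, 66, 132]
Count: 12


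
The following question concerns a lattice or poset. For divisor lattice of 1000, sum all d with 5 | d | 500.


Interval [5,500] in divisors of 1000: [5, 10, 20, 25, 50, 100, 125, 250, 500]
Sum = 1085


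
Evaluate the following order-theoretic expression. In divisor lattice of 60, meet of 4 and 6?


In a divisor lattice, meet = gcd (greatest common divisor).
By Euclidean algorithm or factoring: gcd(4,6) = 2


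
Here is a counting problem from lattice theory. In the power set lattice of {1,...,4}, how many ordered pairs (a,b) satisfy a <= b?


The order relation is {(a,b) : a <= b}, reflexive so it includes (a,a).
Examples: ({},{}), ({},{1,2}), ({},{1,2,3}), ({},{1,2,3,4}), ({},{1,2,4}), ...
Total ordered pairs: 81


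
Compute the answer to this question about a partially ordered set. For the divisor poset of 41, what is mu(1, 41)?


In a divisor lattice, mu(a,b) = mu(b/a) where mu is the classical Mobius function.
b/a = 41/1 = 41
Prime factorization of 41: primes [41]
41 is squarefree with 1 prime factor(s), so mu(41) = (-1)^1 = -1


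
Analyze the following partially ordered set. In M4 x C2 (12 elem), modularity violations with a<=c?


Modular law: if a <= c then a v (b ^ c) = (a v b) ^ c.
Check all triples (a,b,c) with a <= c among 12 elements.
This lattice is modular (diamonds M_m and their chain-products are modular).
Total violating triples: 0


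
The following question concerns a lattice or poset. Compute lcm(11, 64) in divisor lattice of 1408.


In a divisor lattice, join = lcm (least common multiple).
gcd(11,64) = 1
lcm(11,64) = 11*64/gcd = 704/1 = 704


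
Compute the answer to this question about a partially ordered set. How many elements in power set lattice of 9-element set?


Power set = 2^n.
2^9 = 512


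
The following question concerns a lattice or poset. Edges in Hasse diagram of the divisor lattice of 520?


A cover relation a -< b holds when a < b with no c strictly between.
Cover relations:
  1 -< 2
  1 -< 5
  1 -< 13
  2 -< 4
  2 -< 10
  2 -< 26
  4 -< 8
  4 -< 20
  ...20 more
Total: 28


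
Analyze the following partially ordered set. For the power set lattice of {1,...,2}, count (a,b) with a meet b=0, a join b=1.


Complement pair (a,b): a meet b = bottom, a join b = top.
Here: A intersect B = {} and A union B = {1,...,2}.
Pairs found: ({},{1,2}), ({1},{2}), ({2},{1}), ({1,2},{})
Total ordered pairs: 4


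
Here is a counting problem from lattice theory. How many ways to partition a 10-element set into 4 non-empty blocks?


S(n,k) = k*S(n-1,k) + S(n-1,k-1).
S(9,4) = 7770, S(9,3) = 3025
S(10,4) = 4*7770 + 3025 = 31080 + 3025
S(10,4) = 34105


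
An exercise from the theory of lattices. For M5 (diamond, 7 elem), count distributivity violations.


Distributive law: a ^ (b v c) = (a ^ b) v (a ^ c).
Check all 7^3 = 343 ordered triples (a,b,c).
  e.g. a=a1, b=a2, c=a3: lhs=a1 != rhs=0
  e.g. a=a1, b=a2, c=a4: lhs=a1 != rhs=0
Total violating triples: 60


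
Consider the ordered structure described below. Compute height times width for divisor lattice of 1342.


Height = length of longest chain minus 1; width = size of largest antichain.
A maximum chain: 1 | 61 | 671 | 1342  (height 3).
A maximum antichain: {2, 11, 61}  (width 3).
Product = 3 * 3 = 9


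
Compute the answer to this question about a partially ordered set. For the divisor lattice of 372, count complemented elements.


An element a is complemented if some b has a meet b = bottom, a join b = top.
a is complemented iff gcd(a, n/a)=1, i.e. a is a unitary divisor of 372.
Complemented elements: 1, 3, 4, 12, 31, 93, ... (2 more)
Count: 8


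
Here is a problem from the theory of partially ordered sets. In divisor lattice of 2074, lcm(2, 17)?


Join=lcm.
gcd(2,17)=1
lcm=34


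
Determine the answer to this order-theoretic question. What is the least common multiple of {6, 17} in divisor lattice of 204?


In a divisor lattice, join = lcm (least common multiple).
Compute lcm iteratively: start with first element, then lcm(current, next).
Elements: [6, 17]
lcm(6,17) = 102
Final lcm = 102


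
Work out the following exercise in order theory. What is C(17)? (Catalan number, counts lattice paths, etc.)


C(n) = C(2n, n) / (n+1).
C(34, 17) = 2333606220
C(17) = 2333606220 / 18 = 129644790


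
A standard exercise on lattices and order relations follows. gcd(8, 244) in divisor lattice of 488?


Meet=gcd.
gcd(8,244)=4


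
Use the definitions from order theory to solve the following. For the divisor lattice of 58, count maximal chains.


A maximal chain goes from the minimum element to a maximal element via cover relations.
Counting all min-to-max paths in the cover graph.
Total maximal chains: 2


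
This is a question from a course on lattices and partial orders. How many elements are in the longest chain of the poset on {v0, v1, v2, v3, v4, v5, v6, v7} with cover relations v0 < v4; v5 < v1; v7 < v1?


A chain is a totally ordered subset; we count the number of elements in a maximum chain.
Compute, for each element x, the size of the longest chain ending at x:
  v0: 1
  v2: 1
  v3: 1
  v5: 1
  v6: 1
  v7: 1
  ...
A maximum chain: v5 < v1
Number of elements in the longest chain: 2


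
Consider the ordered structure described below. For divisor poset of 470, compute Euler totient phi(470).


phi(n) = n * prod_{p|n} (1 - 1/p).
Prime divisors of 470: [2, 5, 47]
phi(470) = 470 * (1 - 1/2) * (1 - 1/5) * (1 - 1/47)
phi(470) = 184


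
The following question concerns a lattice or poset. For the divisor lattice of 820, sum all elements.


sigma(n) = sum of divisors.
Divisors of 820: [1, 2, 4, 5, 10, 20, 41, 82, 164, 205, 410, 820]
Sum = 1764


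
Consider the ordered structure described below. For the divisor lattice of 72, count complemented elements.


An element a is complemented if some b has a meet b = bottom, a join b = top.
a is complemented iff gcd(a, n/a)=1, i.e. a is a unitary divisor of 72.
Complemented elements: 1, 8, 9, 72
Count: 4


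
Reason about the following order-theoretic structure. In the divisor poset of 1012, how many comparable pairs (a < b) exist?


A comparable pair {a,b} has a < b or b < a in the order.
Count unordered pairs where one element is strictly below the other.
Examples: {1,2}, {1,4}, {1,11}, {1,22}, ...
Total comparable pairs: 42


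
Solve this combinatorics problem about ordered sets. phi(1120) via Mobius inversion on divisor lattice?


phi(n) = n * prod_{p|n} (1 - 1/p).
Prime divisors of 1120: [2, 5, 7]
phi(1120) = 1120 * (1 - 1/2) * (1 - 1/5) * (1 - 1/7)
phi(1120) = 384


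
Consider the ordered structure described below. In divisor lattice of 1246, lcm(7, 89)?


Join=lcm.
gcd(7,89)=1
lcm=623


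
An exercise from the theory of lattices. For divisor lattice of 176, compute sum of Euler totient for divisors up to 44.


Divisors of 176 up to 44: [1, 2, 4, 8, 11, 16, 22, 44]
phi values: [1, 1, 2, 4, 10, 8, 10, 20]
Sum = 56


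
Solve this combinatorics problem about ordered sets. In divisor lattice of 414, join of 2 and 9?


In a divisor lattice, join = lcm (least common multiple).
gcd(2,9) = 1
lcm(2,9) = 2*9/gcd = 18/1 = 18


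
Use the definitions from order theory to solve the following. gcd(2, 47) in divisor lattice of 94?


Meet=gcd.
gcd(2,47)=1


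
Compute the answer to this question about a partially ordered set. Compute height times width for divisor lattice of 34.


Height = length of longest chain minus 1; width = size of largest antichain.
A maximum chain: 1 | 17 | 34  (height 2).
A maximum antichain: {2, 17}  (width 2).
Product = 2 * 2 = 4


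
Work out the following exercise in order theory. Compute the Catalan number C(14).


C(n) = C(2n, n) / (n+1).
C(28, 14) = 40116600
C(14) = 40116600 / 15 = 2674440


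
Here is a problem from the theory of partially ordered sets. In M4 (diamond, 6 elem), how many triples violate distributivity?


Distributive law: a ^ (b v c) = (a ^ b) v (a ^ c).
Check all 6^3 = 216 ordered triples (a,b,c).
  e.g. a=a1, b=a2, c=a3: lhs=a1 != rhs=0
  e.g. a=a1, b=a2, c=a4: lhs=a1 != rhs=0
Total violating triples: 24


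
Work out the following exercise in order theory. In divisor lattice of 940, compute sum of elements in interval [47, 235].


Interval [47,235] in divisors of 940: [47, 235]
Sum = 282


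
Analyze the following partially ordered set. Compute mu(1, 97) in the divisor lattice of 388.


In a divisor lattice, mu(a,b) = mu(b/a) where mu is the classical Mobius function.
b/a = 97/1 = 97
Prime factorization of 97: primes [97]
97 is squarefree with 1 prime factor(s), so mu(97) = (-1)^1 = -1


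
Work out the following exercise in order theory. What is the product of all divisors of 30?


Divisors of 30: [1, 2, 3, 5, 6, 10, 15, 30]
Product = n^(d(n)/2) = 30^(8/2)
Product = 810000


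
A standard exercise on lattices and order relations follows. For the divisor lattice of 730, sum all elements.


sigma(n) = sum of divisors.
Divisors of 730: [1, 2, 5, 10, 73, 146, 365, 730]
Sum = 1332


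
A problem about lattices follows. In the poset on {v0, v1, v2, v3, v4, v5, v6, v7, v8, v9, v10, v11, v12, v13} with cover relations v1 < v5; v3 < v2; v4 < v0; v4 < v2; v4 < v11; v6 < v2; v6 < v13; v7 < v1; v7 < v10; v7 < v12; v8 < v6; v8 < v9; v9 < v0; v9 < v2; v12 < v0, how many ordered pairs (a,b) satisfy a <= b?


The order relation is {(a,b) : a <= b}, reflexive so it includes (a,a).
Examples: (v0,v0), (v1,v1), (v1,v5), (v10,v10), (v11,v11), ...
Total ordered pairs: 34


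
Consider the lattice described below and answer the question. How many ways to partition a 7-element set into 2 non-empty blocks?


S(n,k) = k*S(n-1,k) + S(n-1,k-1).
S(6,2) = 31, S(6,1) = 1
S(7,2) = 2*31 + 1 = 62 + 1
S(7,2) = 63


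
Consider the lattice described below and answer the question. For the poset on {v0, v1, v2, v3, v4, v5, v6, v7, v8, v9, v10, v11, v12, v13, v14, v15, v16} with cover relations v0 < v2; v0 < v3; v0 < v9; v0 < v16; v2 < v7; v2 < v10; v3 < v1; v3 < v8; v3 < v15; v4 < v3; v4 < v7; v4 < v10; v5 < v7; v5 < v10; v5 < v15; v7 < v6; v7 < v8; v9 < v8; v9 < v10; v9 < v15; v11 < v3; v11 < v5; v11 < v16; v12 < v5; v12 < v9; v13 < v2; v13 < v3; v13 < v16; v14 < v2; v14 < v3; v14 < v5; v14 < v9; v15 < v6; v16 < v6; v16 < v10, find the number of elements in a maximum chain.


A chain is a totally ordered subset; we count the number of elements in a maximum chain.
Compute, for each element x, the size of the longest chain ending at x:
  v0: 1
  v4: 1
  v11: 1
  v12: 1
  v13: 1
  v14: 1
  ...
A maximum chain: v0 < v2 < v7 < v6
Number of elements in the longest chain: 4


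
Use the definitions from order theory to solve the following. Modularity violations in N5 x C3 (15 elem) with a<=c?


Modular law: if a <= c then a v (b ^ c) = (a v b) ^ c.
Check all triples (a,b,c) with a <= c among 15 elements.
  e.g. a=(a,0), b=(c,0), c=(b,0): lhs=(a,0) != rhs=(b,0)
  e.g. a=(a,0), b=(c,1), c=(b,0): lhs=(a,0) != rhs=(b,0)
Total violating triples: 18


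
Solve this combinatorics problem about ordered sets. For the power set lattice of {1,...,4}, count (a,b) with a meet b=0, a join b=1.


Complement pair (a,b): a meet b = bottom, a join b = top.
Here: A intersect B = {} and A union B = {1,...,4}.
Pairs found: ({},{1,2,3,4}), ({1},{2,3,4}), ({2},{1,3,4}), ({3},{1,2,4}), ... (12 more)
Total ordered pairs: 16


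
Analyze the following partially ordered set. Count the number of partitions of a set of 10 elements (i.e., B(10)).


B(n) = number of set partitions of an n-element set.
B(n) satisfies the recurrence: B(n+1) = sum_k C(n,k)*B(k).
B(10) = 115975


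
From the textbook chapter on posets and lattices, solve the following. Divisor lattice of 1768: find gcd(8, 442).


In a divisor lattice, meet = gcd (greatest common divisor).
By Euclidean algorithm or factoring: gcd(8,442) = 2


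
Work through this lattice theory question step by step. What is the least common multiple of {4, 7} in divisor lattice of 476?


In a divisor lattice, join = lcm (least common multiple).
Compute lcm iteratively: start with first element, then lcm(current, next).
Elements: [4, 7]
lcm(4,7) = 28
Final lcm = 28


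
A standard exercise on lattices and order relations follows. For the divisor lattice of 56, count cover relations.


A cover relation a -< b holds when a < b with no c strictly between.
Cover relations:
  1 -< 2
  1 -< 7
  2 -< 4
  2 -< 14
  4 -< 8
  4 -< 28
  7 -< 14
  8 -< 56
  ...2 more
Total: 10


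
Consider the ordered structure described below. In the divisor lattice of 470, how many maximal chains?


A maximal chain goes from the minimum element to a maximal element via cover relations.
Counting all min-to-max paths in the cover graph.
Total maximal chains: 6


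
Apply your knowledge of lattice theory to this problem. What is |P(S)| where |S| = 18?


Power set = 2^n.
2^18 = 262144


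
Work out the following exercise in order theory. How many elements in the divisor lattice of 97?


Divisors of 97: [1, 97]
Count: 2


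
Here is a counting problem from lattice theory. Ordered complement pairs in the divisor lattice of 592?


Complement pair (a,b): a meet b = bottom, a join b = top.
Here: gcd(a,b)=1 and lcm(a,b)=592, i.e. a*b=592 with a,b coprime.
Pairs found: (1,592), (16,37), (37,16), (592,1)
Total ordered pairs: 4


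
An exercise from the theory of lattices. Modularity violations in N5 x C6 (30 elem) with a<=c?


Modular law: if a <= c then a v (b ^ c) = (a v b) ^ c.
Check all triples (a,b,c) with a <= c among 30 elements.
  e.g. a=(a,0), b=(c,0), c=(b,0): lhs=(a,0) != rhs=(b,0)
  e.g. a=(a,0), b=(c,1), c=(b,0): lhs=(a,0) != rhs=(b,0)
Total violating triples: 126


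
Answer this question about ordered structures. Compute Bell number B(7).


B(n) = number of set partitions of an n-element set.
B(n) satisfies the recurrence: B(n+1) = sum_k C(n,k)*B(k).
B(7) = 877


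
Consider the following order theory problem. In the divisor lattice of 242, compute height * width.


Height = length of longest chain minus 1; width = size of largest antichain.
A maximum chain: 1 | 11 | 121 | 242  (height 3).
A maximum antichain: {2, 11}  (width 2).
Product = 3 * 2 = 6


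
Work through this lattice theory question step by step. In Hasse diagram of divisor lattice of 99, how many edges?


A cover relation a -< b holds when a < b with no c strictly between.
Cover relations:
  1 -< 3
  1 -< 11
  3 -< 9
  3 -< 33
  9 -< 99
  11 -< 33
  33 -< 99
Total: 7


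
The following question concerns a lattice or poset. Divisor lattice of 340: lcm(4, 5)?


Join=lcm.
gcd(4,5)=1
lcm=20


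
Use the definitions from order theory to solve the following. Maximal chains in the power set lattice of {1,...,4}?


A maximal chain goes from the minimum element to a maximal element via cover relations.
Counting all min-to-max paths in the cover graph.
Total maximal chains: 24


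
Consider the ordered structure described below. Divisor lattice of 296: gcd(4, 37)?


Meet=gcd.
gcd(4,37)=1


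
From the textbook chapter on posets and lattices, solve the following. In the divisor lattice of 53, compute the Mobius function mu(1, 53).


In a divisor lattice, mu(a,b) = mu(b/a) where mu is the classical Mobius function.
b/a = 53/1 = 53
Prime factorization of 53: primes [53]
53 is squarefree with 1 prime factor(s), so mu(53) = (-1)^1 = -1


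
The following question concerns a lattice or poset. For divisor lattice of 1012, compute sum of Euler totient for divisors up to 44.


Divisors of 1012 up to 44: [1, 2, 4, 11, 22, 23, 44]
phi values: [1, 1, 2, 10, 10, 22, 20]
Sum = 66


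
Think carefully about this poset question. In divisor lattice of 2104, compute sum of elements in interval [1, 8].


Interval [1,8] in divisors of 2104: [1, 2, 4, 8]
Sum = 15


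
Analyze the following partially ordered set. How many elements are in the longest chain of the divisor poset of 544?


A chain is a totally ordered subset; we count the number of elements in a maximum chain.
Compute, for each element x, the size of the longest chain ending at x:
  1: 1
  2: 2
  17: 2
  4: 3
  8: 4
  34: 3
  ...
A maximum chain: 1 < 2 < 4 < 8 < 16 < 32 < 544
Number of elements in the longest chain: 7


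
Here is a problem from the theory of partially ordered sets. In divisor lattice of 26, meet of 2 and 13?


In a divisor lattice, meet = gcd (greatest common divisor).
By Euclidean algorithm or factoring: gcd(2,13) = 1


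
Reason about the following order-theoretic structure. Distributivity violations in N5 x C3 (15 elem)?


Distributive law: a ^ (b v c) = (a ^ b) v (a ^ c).
Check all 15^3 = 3375 ordered triples (a,b,c).
  e.g. a=(b,0), b=(a,0), c=(c,0): lhs=(b,0) != rhs=(a,0)
  e.g. a=(b,0), b=(a,0), c=(c,1): lhs=(b,0) != rhs=(a,0)
Total violating triples: 54


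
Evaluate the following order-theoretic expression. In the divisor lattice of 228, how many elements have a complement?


An element a is complemented if some b has a meet b = bottom, a join b = top.
a is complemented iff gcd(a, n/a)=1, i.e. a is a unitary divisor of 228.
Complemented elements: 1, 3, 4, 12, 19, 57, ... (2 more)
Count: 8


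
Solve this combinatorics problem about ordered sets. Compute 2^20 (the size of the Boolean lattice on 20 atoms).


Power set = 2^n.
2^20 = 1048576


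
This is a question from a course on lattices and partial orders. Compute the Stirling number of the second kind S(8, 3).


S(n,k) = k*S(n-1,k) + S(n-1,k-1).
S(7,3) = 301, S(7,2) = 63
S(8,3) = 3*301 + 63 = 903 + 63
S(8,3) = 966


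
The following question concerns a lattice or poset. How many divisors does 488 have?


Divisors of 488: [1, 2, 4, 8, 61, 122, 244, 488]
Count: 8


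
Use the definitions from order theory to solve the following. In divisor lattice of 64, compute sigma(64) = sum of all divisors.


sigma(n) = sum of divisors.
Divisors of 64: [1, 2, 4, 8, 16, 32, 64]
Sum = 127


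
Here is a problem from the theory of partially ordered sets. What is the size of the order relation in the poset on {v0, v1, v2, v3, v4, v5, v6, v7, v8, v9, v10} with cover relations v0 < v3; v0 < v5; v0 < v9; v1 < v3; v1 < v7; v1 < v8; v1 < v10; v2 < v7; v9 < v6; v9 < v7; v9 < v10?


The order relation is {(a,b) : a <= b}, reflexive so it includes (a,a).
Examples: (v0,v0), (v0,v10), (v0,v3), (v0,v5), (v0,v6), ...
Total ordered pairs: 25


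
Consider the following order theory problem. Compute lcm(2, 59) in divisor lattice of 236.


In a divisor lattice, join = lcm (least common multiple).
gcd(2,59) = 1
lcm(2,59) = 2*59/gcd = 118/1 = 118


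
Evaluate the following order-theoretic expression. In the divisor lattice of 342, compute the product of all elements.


Divisors of 342: [1, 2, 3, 6, 9, 18, 19, 38, 57, 114, 171, 342]
Product = n^(d(n)/2) = 342^(12/2)
Product = 1600135042849344


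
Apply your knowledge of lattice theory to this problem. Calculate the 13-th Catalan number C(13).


C(n) = C(2n, n) / (n+1).
C(26, 13) = 10400600
C(13) = 10400600 / 14 = 742900


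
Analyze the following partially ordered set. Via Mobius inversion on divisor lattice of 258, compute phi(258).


phi(n) = n * prod_{p|n} (1 - 1/p).
Prime divisors of 258: [2, 3, 43]
phi(258) = 258 * (1 - 1/2) * (1 - 1/3) * (1 - 1/43)
phi(258) = 84


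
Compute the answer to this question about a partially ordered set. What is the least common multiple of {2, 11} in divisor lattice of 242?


In a divisor lattice, join = lcm (least common multiple).
Compute lcm iteratively: start with first element, then lcm(current, next).
Elements: [2, 11]
lcm(2,11) = 22
Final lcm = 22


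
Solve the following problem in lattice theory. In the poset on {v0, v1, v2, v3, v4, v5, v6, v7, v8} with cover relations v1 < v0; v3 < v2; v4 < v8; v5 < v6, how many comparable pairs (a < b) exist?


A comparable pair {a,b} has a < b or b < a in the order.
Count unordered pairs where one element is strictly below the other.
Examples: {v0,v1}, {v2,v3}, {v4,v8}, {v5,v6}
Total comparable pairs: 4


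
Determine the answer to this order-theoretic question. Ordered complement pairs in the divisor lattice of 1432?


Complement pair (a,b): a meet b = bottom, a join b = top.
Here: gcd(a,b)=1 and lcm(a,b)=1432, i.e. a*b=1432 with a,b coprime.
Pairs found: (1,1432), (8,179), (179,8), (1432,1)
Total ordered pairs: 4


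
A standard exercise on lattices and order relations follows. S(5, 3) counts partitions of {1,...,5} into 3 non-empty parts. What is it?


S(n,k) = k*S(n-1,k) + S(n-1,k-1).
S(4,3) = 6, S(4,2) = 7
S(5,3) = 3*6 + 7 = 18 + 7
S(5,3) = 25


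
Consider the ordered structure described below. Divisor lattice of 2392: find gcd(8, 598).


In a divisor lattice, meet = gcd (greatest common divisor).
By Euclidean algorithm or factoring: gcd(8,598) = 2


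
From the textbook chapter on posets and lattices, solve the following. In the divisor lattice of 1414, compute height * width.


Height = length of longest chain minus 1; width = size of largest antichain.
A maximum chain: 1 | 101 | 707 | 1414  (height 3).
A maximum antichain: {2, 7, 101}  (width 3).
Product = 3 * 3 = 9


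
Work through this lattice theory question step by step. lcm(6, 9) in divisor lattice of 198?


Join=lcm.
gcd(6,9)=3
lcm=18


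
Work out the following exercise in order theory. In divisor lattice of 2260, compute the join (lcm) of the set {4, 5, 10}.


In a divisor lattice, join = lcm (least common multiple).
Compute lcm iteratively: start with first element, then lcm(current, next).
Elements: [4, 5, 10]
lcm(4,5) = 20
lcm(20,10) = 20
Final lcm = 20


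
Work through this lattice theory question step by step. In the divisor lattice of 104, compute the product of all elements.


Divisors of 104: [1, 2, 4, 8, 13, 26, 52, 104]
Product = n^(d(n)/2) = 104^(8/2)
Product = 116985856


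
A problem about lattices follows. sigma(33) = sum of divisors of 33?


sigma(n) = sum of divisors.
Divisors of 33: [1, 3, 11, 33]
Sum = 48


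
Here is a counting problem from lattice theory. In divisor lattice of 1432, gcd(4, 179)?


Meet=gcd.
gcd(4,179)=1


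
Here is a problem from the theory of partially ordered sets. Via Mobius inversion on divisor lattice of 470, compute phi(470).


phi(n) = n * prod_{p|n} (1 - 1/p).
Prime divisors of 470: [2, 5, 47]
phi(470) = 470 * (1 - 1/2) * (1 - 1/5) * (1 - 1/47)
phi(470) = 184


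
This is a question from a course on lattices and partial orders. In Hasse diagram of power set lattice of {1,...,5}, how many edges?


A cover relation a -< b holds when a < b with no c strictly between.
Cover relations:
  {} -< {1}
  {} -< {2}
  {} -< {3}
  {} -< {4}
  {} -< {5}
  {1} -< {1,2}
  {1} -< {1,3}
  {1} -< {1,4}
  ...72 more
Total: 80


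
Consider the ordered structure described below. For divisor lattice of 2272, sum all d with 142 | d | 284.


Interval [142,284] in divisors of 2272: [142, 284]
Sum = 426


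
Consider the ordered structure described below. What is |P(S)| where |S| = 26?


Power set = 2^n.
2^26 = 67108864


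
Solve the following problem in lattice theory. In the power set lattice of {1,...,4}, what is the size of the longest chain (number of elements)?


A chain is a totally ordered subset; we count the number of elements in a maximum chain.
Compute, for each element x, the size of the longest chain ending at x:
  {}: 1
  {1}: 2
  {2}: 2
  {3}: 2
  {4}: 2
  {1,2}: 3
  ...
A maximum chain: {} < {1} < {1,2} < {1,2,3} < {1,2,3,4}
Number of elements in the longest chain: 5


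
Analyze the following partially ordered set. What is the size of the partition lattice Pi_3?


B(n) = number of set partitions of an n-element set.
B(n) satisfies the recurrence: B(n+1) = sum_k C(n,k)*B(k).
B(3) = 5


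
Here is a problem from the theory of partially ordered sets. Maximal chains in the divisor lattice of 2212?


A maximal chain goes from the minimum element to a maximal element via cover relations.
Counting all min-to-max paths in the cover graph.
Total maximal chains: 12


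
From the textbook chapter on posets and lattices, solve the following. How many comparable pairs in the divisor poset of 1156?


A comparable pair {a,b} has a < b or b < a in the order.
Count unordered pairs where one element is strictly below the other.
Examples: {1,2}, {1,4}, {1,17}, {1,34}, ...
Total comparable pairs: 27


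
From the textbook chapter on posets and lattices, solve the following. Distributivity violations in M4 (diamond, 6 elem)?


Distributive law: a ^ (b v c) = (a ^ b) v (a ^ c).
Check all 6^3 = 216 ordered triples (a,b,c).
  e.g. a=a1, b=a2, c=a3: lhs=a1 != rhs=0
  e.g. a=a1, b=a2, c=a4: lhs=a1 != rhs=0
Total violating triples: 24


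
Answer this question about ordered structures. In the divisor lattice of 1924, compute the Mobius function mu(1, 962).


In a divisor lattice, mu(a,b) = mu(b/a) where mu is the classical Mobius function.
b/a = 962/1 = 962
Prime factorization of 962: primes [2, 13, 37]
962 is squarefree with 3 prime factor(s), so mu(962) = (-1)^3 = -1


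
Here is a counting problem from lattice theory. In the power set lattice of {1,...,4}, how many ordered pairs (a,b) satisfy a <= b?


The order relation is {(a,b) : a <= b}, reflexive so it includes (a,a).
Examples: ({},{}), ({},{1,2}), ({},{1,2,3}), ({},{1,2,3,4}), ({},{1,2,4}), ...
Total ordered pairs: 81


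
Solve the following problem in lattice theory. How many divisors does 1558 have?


Divisors of 1558: [1, 2, 19, 38, 41, 82, 779, 1558]
Count: 8


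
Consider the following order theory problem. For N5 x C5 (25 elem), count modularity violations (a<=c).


Modular law: if a <= c then a v (b ^ c) = (a v b) ^ c.
Check all triples (a,b,c) with a <= c among 25 elements.
  e.g. a=(a,0), b=(c,0), c=(b,0): lhs=(a,0) != rhs=(b,0)
  e.g. a=(a,0), b=(c,1), c=(b,0): lhs=(a,0) != rhs=(b,0)
Total violating triples: 75


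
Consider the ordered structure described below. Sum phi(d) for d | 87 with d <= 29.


Divisors of 87 up to 29: [1, 3, 29]
phi values: [1, 2, 28]
Sum = 31


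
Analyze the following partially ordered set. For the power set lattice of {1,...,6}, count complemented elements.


An element a is complemented if some b has a meet b = bottom, a join b = top.
every subset A has complement S\A, so all elements are complemented.
Complemented elements: {}, {1}, {2}, {3}, {4}, {5}, ... (58 more)
Count: 64


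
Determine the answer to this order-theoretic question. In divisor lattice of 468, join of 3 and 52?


In a divisor lattice, join = lcm (least common multiple).
gcd(3,52) = 1
lcm(3,52) = 3*52/gcd = 156/1 = 156


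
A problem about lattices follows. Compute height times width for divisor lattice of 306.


Height = length of longest chain minus 1; width = size of largest antichain.
A maximum chain: 1 | 17 | 51 | 153 | 306  (height 4).
A maximum antichain: {6, 9, 34, 51}  (width 4).
Product = 4 * 4 = 16


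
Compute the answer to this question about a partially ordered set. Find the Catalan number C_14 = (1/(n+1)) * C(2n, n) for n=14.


C(n) = C(2n, n) / (n+1).
C(28, 14) = 40116600
C(14) = 40116600 / 15 = 2674440


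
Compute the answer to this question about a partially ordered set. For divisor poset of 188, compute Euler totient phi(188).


phi(n) = n * prod_{p|n} (1 - 1/p).
Prime divisors of 188: [2, 47]
phi(188) = 188 * (1 - 1/2) * (1 - 1/47)
phi(188) = 92


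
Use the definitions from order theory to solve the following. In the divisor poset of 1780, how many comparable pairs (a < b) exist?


A comparable pair {a,b} has a < b or b < a in the order.
Count unordered pairs where one element is strictly below the other.
Examples: {1,2}, {1,4}, {1,5}, {1,10}, ...
Total comparable pairs: 42


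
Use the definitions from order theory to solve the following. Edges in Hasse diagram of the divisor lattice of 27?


A cover relation a -< b holds when a < b with no c strictly between.
Cover relations:
  1 -< 3
  3 -< 9
  9 -< 27
Total: 3


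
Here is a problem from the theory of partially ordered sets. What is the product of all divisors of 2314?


Divisors of 2314: [1, 2, 13, 26, 89, 178, 1157, 2314]
Product = n^(d(n)/2) = 2314^(8/2)
Product = 28671698323216


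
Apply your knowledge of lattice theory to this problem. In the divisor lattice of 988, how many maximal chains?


A maximal chain goes from the minimum element to a maximal element via cover relations.
Counting all min-to-max paths in the cover graph.
Total maximal chains: 12


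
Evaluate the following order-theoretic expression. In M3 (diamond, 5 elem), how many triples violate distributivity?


Distributive law: a ^ (b v c) = (a ^ b) v (a ^ c).
Check all 5^3 = 125 ordered triples (a,b,c).
  e.g. a=a1, b=a2, c=a3: lhs=a1 != rhs=0
  e.g. a=a1, b=a3, c=a2: lhs=a1 != rhs=0
Total violating triples: 6


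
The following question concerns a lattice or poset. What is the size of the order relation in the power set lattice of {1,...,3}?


The order relation is {(a,b) : a <= b}, reflexive so it includes (a,a).
Examples: ({},{}), ({},{1,2}), ({},{1,2,3}), ({},{1,3}), ({},{1}), ...
Total ordered pairs: 27


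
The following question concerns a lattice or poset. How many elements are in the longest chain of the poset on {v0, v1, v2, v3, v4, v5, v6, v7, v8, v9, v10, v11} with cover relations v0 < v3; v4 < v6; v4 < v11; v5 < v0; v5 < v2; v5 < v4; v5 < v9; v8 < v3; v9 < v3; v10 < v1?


A chain is a totally ordered subset; we count the number of elements in a maximum chain.
Compute, for each element x, the size of the longest chain ending at x:
  v5: 1
  v7: 1
  v8: 1
  v10: 1
  v0: 2
  v1: 2
  ...
A maximum chain: v5 < v0 < v3
Number of elements in the longest chain: 3


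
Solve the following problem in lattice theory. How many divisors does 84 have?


Divisors of 84: [1, 2, 3, 4, 6, 7, 12, 14, 21, 28, 42, 84]
Count: 12


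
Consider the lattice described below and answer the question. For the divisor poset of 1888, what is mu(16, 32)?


In a divisor lattice, mu(a,b) = mu(b/a) where mu is the classical Mobius function.
b/a = 32/16 = 2
Prime factorization of 2: primes [2]
2 is squarefree with 1 prime factor(s), so mu(2) = (-1)^1 = -1


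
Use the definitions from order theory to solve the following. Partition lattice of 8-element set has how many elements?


B(n) = number of set partitions of an n-element set.
B(n) satisfies the recurrence: B(n+1) = sum_k C(n,k)*B(k).
B(8) = 4140


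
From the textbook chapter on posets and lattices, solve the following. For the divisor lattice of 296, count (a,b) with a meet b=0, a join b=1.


Complement pair (a,b): a meet b = bottom, a join b = top.
Here: gcd(a,b)=1 and lcm(a,b)=296, i.e. a*b=296 with a,b coprime.
Pairs found: (1,296), (8,37), (37,8), (296,1)
Total ordered pairs: 4


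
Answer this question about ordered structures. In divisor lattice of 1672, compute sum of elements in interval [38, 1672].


Interval [38,1672] in divisors of 1672: [38, 76, 152, 418, 836, 1672]
Sum = 3192


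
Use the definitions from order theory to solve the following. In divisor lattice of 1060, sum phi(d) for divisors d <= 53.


Divisors of 1060 up to 53: [1, 2, 4, 5, 10, 20, 53]
phi values: [1, 1, 2, 4, 4, 8, 52]
Sum = 72


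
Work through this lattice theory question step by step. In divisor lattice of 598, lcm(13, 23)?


Join=lcm.
gcd(13,23)=1
lcm=299


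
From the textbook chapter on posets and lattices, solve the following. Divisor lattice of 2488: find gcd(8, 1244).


In a divisor lattice, meet = gcd (greatest common divisor).
By Euclidean algorithm or factoring: gcd(8,1244) = 4


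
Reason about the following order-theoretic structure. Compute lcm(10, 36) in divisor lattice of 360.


In a divisor lattice, join = lcm (least common multiple).
gcd(10,36) = 2
lcm(10,36) = 10*36/gcd = 360/2 = 180


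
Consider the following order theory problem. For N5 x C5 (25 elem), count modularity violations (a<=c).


Modular law: if a <= c then a v (b ^ c) = (a v b) ^ c.
Check all triples (a,b,c) with a <= c among 25 elements.
  e.g. a=(a,0), b=(c,0), c=(b,0): lhs=(a,0) != rhs=(b,0)
  e.g. a=(a,0), b=(c,1), c=(b,0): lhs=(a,0) != rhs=(b,0)
Total violating triples: 75


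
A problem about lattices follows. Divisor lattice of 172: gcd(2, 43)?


Meet=gcd.
gcd(2,43)=1


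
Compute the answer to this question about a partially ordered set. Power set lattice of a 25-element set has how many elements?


Power set = 2^n.
2^25 = 33554432


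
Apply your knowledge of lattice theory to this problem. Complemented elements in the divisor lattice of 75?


An element a is complemented if some b has a meet b = bottom, a join b = top.
a is complemented iff gcd(a, n/a)=1, i.e. a is a unitary divisor of 75.
Complemented elements: 1, 3, 25, 75
Count: 4


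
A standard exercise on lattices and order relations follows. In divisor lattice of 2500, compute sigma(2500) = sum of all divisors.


sigma(n) = sum of divisors.
Divisors of 2500: [1, 2, 4, 5, 10, 20, 25, 50, 100, 125, 250, 500, 625, 1250, 2500]
Sum = 5467


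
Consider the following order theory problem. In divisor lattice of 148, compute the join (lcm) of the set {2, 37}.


In a divisor lattice, join = lcm (least common multiple).
Compute lcm iteratively: start with first element, then lcm(current, next).
Elements: [2, 37]
lcm(2,37) = 74
Final lcm = 74


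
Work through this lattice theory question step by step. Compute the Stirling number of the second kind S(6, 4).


S(n,k) = k*S(n-1,k) + S(n-1,k-1).
S(5,4) = 10, S(5,3) = 25
S(6,4) = 4*10 + 25 = 40 + 25
S(6,4) = 65


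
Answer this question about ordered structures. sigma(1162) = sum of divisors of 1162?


sigma(n) = sum of divisors.
Divisors of 1162: [1, 2, 7, 14, 83, 166, 581, 1162]
Sum = 2016


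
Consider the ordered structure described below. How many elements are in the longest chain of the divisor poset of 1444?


A chain is a totally ordered subset; we count the number of elements in a maximum chain.
Compute, for each element x, the size of the longest chain ending at x:
  1: 1
  2: 2
  19: 2
  4: 3
  361: 3
  38: 3
  ...
A maximum chain: 1 < 2 < 4 < 76 < 1444
Number of elements in the longest chain: 5


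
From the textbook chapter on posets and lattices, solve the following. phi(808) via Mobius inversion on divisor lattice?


phi(n) = n * prod_{p|n} (1 - 1/p).
Prime divisors of 808: [2, 101]
phi(808) = 808 * (1 - 1/2) * (1 - 1/101)
phi(808) = 400


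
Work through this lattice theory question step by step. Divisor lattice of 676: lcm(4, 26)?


Join=lcm.
gcd(4,26)=2
lcm=52


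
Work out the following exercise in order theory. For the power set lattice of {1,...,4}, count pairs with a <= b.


The order relation is {(a,b) : a <= b}, reflexive so it includes (a,a).
Examples: ({},{}), ({},{1,2}), ({},{1,2,3}), ({},{1,2,3,4}), ({},{1,2,4}), ...
Total ordered pairs: 81


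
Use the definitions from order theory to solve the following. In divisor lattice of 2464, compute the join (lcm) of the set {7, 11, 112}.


In a divisor lattice, join = lcm (least common multiple).
Compute lcm iteratively: start with first element, then lcm(current, next).
Elements: [7, 11, 112]
lcm(7,11) = 77
lcm(77,112) = 1232
Final lcm = 1232


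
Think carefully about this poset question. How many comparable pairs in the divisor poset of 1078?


A comparable pair {a,b} has a < b or b < a in the order.
Count unordered pairs where one element is strictly below the other.
Examples: {1,2}, {1,7}, {1,11}, {1,14}, ...
Total comparable pairs: 42


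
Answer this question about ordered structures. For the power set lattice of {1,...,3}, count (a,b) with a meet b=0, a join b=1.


Complement pair (a,b): a meet b = bottom, a join b = top.
Here: A intersect B = {} and A union B = {1,...,3}.
Pairs found: ({},{1,2,3}), ({1},{2,3}), ({2},{1,3}), ({3},{1,2}), ... (4 more)
Total ordered pairs: 8


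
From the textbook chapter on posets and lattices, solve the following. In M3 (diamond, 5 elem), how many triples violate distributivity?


Distributive law: a ^ (b v c) = (a ^ b) v (a ^ c).
Check all 5^3 = 125 ordered triples (a,b,c).
  e.g. a=a1, b=a2, c=a3: lhs=a1 != rhs=0
  e.g. a=a1, b=a3, c=a2: lhs=a1 != rhs=0
Total violating triples: 6


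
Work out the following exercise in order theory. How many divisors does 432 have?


Divisors of 432: [1, 2, 3, 4, 6, 8, 9, 12, 16, 18, 24, 27, 36, 48, 54, 72, 108, 144, 216, 432]
Count: 20


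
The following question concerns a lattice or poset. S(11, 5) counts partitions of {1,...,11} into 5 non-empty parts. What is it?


S(n,k) = k*S(n-1,k) + S(n-1,k-1).
S(10,5) = 42525, S(10,4) = 34105
S(11,5) = 5*42525 + 34105 = 212625 + 34105
S(11,5) = 246730


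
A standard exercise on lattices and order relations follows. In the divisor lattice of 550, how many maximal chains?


A maximal chain goes from the minimum element to a maximal element via cover relations.
Counting all min-to-max paths in the cover graph.
Total maximal chains: 12
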